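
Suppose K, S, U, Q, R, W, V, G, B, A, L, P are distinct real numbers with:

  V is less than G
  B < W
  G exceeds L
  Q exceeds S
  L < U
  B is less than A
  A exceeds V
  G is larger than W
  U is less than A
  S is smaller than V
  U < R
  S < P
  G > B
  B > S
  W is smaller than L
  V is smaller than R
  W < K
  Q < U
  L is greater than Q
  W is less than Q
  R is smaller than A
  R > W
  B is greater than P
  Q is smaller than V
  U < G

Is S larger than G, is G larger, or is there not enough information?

G

Chaining the given relations: S < P < B < W < Q < L < U < G.
So G is larger.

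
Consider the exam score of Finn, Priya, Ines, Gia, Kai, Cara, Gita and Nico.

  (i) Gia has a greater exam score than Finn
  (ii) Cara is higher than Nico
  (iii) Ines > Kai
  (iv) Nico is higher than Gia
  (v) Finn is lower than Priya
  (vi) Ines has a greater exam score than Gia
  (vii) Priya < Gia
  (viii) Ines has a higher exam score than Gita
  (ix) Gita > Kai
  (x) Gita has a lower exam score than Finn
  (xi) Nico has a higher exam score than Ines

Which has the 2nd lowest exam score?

The consecutive relations fix a unique order: Kai < Gita < Finn < Priya < Gia < Ines < Nico < Cara.
The 2nd smallest is Gita.

Gita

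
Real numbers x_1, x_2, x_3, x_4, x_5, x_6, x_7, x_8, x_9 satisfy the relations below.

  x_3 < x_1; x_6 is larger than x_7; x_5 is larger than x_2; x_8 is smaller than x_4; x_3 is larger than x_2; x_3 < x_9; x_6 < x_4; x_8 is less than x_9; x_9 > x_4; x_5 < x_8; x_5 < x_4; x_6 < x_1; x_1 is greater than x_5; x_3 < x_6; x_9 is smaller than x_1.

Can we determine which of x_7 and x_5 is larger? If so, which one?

undetermined

Following every chain through x_7: above x_7 we get x_6, x_4, x_9, x_1.
x_5 is not reached, and no chain runs the other way from x_5 to x_7.
So the given relations leave the order of x_7 and x_5 undetermined.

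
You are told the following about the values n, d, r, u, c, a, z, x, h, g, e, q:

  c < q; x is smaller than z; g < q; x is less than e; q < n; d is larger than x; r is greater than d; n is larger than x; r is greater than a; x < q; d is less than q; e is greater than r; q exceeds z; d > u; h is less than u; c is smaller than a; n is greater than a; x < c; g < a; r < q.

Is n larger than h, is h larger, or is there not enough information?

n

h < u and u < d give h < d.
Then d < q extends the chain to q.
With q < n: h < u < d < q < n.
So n is larger.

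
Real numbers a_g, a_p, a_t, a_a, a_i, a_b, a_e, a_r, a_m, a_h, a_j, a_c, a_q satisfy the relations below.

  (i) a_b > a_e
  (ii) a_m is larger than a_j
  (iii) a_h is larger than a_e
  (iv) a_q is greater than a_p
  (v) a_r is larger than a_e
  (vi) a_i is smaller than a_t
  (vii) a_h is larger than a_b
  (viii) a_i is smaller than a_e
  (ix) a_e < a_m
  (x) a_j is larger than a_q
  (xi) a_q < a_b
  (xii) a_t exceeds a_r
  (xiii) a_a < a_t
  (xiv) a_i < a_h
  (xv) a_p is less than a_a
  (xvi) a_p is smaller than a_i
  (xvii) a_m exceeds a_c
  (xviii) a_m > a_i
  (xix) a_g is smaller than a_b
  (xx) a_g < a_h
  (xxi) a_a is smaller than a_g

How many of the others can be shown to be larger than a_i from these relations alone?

6

The elements the relations force above a_i are a_e, a_r, a_t, a_b, a_h, a_m — no chain reaches any other.
That is 6.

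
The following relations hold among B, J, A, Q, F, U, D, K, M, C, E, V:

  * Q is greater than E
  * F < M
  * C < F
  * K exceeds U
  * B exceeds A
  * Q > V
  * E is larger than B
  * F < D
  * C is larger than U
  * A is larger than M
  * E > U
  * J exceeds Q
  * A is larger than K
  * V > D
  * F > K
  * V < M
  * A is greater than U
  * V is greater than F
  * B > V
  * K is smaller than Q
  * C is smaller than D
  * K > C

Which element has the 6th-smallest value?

V

The consecutive relations fix a unique order: U < C < K < F < D < V < M < A < B < E < Q < J.
The 6th smallest is V.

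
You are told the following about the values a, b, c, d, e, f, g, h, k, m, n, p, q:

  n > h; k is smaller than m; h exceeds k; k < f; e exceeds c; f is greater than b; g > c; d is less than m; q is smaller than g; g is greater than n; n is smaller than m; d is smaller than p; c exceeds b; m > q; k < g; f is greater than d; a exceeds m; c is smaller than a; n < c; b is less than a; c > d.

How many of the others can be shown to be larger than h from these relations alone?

The elements the relations force above h are n, m, c, g, a, e — no chain reaches any other.
That is 6.

6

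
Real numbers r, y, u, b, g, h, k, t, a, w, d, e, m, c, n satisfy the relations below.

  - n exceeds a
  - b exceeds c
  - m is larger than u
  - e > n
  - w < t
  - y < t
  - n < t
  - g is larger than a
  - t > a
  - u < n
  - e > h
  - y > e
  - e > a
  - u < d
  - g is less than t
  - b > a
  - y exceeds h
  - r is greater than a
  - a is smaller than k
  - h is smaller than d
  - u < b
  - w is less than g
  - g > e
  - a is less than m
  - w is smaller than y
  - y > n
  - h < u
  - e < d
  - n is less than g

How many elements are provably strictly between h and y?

3

The relations place h below y. An element lies strictly between them when it is forced above h and also forced below y.
Above h: {u, n, e, g, d, m, t, b}. Below y: {a, u, n, e, w}.
Intersection: {u, n, e} — 3.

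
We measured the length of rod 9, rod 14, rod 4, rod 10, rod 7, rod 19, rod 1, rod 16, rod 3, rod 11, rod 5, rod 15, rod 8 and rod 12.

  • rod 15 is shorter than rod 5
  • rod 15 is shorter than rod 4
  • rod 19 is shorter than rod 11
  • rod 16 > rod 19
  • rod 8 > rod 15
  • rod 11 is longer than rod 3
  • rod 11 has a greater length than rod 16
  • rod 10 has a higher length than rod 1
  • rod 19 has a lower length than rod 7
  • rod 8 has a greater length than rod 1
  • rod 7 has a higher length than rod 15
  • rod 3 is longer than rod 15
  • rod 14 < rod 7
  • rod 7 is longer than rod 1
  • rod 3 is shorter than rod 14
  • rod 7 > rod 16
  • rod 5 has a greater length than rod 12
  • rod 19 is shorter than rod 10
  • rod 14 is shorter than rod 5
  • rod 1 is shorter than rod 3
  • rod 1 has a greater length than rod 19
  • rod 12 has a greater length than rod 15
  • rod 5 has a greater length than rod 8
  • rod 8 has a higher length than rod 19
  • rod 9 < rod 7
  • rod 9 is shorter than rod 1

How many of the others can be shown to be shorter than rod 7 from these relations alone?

7

The elements the relations force below rod 7 are rod 19, rod 9, rod 1, rod 15, rod 3, rod 14, rod 16 — no chain reaches any other.
That is 7.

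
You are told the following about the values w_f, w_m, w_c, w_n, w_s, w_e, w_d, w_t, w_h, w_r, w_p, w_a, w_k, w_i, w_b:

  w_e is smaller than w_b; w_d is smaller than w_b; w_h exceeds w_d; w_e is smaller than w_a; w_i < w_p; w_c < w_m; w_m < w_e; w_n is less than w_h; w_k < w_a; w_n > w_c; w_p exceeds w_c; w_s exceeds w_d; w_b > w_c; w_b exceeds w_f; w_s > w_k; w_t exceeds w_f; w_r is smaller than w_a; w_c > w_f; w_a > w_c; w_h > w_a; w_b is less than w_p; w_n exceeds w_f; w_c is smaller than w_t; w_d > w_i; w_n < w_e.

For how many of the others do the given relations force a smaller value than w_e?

4

From w_e the given relations immediately reach w_n, w_m.
From those, w_f, w_c — 4 in total.
Nothing else is reachable below w_e; 4 in all.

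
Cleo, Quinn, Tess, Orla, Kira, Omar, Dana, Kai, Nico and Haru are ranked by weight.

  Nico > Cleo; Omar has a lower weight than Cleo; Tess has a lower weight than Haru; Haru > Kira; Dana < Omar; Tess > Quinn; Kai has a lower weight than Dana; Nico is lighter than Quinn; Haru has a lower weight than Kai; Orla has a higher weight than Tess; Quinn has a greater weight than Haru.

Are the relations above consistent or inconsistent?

inconsistent

We have Tess < Haru stated directly, yet also Haru < Kai < Dana < Omar < Cleo < Nico < Quinn < Tess by chaining the others — so Haru < Tess. Contradiction.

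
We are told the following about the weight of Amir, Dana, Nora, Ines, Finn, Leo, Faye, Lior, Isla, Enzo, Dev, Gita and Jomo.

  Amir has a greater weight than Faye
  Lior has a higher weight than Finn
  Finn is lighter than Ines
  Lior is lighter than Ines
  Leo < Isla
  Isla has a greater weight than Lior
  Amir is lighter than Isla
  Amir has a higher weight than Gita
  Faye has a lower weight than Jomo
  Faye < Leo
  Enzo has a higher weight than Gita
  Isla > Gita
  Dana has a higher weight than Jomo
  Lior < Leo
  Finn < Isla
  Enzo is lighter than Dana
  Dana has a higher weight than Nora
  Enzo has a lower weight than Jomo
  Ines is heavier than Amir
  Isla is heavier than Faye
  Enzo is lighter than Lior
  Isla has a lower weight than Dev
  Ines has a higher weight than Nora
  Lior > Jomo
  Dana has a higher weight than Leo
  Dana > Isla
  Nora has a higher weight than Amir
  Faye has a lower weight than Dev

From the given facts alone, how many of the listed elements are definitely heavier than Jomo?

6

Directly above Jomo: Lior, Dana.
One step further: Leo, Isla, Ines (5 so far).
One step further: Dev (6 so far).
No other element is forced above Jomo by the given relations, so the count is 6.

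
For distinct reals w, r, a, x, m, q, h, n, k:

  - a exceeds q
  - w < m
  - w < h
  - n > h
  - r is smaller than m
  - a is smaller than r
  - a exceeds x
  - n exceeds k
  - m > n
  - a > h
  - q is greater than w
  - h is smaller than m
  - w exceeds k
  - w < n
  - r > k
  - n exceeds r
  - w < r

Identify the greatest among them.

m

Chaining downward from m: directly below it, w, h, r, n; then k, a; then q, x.
That covers every other element, and nothing is given above m, so m is the greatest.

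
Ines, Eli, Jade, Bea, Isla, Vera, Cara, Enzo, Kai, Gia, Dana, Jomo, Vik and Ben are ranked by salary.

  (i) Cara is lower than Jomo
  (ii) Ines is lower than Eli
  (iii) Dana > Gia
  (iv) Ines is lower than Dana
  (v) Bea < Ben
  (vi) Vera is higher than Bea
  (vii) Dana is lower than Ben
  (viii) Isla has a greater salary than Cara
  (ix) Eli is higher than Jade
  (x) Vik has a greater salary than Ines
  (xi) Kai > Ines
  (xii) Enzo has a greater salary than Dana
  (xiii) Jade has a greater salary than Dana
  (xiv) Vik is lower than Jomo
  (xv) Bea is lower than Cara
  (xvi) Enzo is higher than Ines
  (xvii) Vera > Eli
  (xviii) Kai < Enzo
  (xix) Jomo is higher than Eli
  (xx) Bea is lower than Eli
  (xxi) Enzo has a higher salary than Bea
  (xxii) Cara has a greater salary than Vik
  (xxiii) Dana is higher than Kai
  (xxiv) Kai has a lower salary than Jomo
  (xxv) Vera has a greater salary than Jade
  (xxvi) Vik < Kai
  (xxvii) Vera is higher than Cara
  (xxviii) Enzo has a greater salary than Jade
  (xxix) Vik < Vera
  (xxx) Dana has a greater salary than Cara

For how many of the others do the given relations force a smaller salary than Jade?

The elements the relations force below Jade are Ines, Vik, Kai, Gia, Bea, Cara, Dana — no chain reaches any other.
That is 7.

7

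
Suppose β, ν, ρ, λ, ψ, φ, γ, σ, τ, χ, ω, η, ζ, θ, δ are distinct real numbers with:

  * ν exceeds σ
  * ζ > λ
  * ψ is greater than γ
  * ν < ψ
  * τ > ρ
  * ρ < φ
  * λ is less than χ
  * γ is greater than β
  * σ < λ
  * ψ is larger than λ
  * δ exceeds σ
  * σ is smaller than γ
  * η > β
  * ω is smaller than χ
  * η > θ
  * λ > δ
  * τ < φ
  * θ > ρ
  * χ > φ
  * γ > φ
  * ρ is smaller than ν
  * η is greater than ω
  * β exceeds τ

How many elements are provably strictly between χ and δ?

1

Chaining upward from δ reaches: λ, ζ, ψ.
Chaining downward from χ reaches: σ, ρ, τ, φ, λ, ω.
Strictly between δ and χ are those in both lists: λ — 1 element.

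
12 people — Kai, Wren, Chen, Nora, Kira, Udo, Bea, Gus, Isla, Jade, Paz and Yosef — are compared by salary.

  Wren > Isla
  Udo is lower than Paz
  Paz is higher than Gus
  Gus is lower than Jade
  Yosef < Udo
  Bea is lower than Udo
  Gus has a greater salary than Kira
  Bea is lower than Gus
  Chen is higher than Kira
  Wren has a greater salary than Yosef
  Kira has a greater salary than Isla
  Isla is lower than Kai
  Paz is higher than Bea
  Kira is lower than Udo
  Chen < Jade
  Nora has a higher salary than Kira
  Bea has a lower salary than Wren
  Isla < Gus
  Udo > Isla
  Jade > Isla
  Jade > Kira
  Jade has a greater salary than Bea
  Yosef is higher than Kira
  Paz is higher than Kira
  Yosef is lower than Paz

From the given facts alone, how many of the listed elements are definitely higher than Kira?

8

From Kira the given relations immediately reach Nora, Yosef, Gus, Udo, Paz, Chen, Jade.
From those, Wren — 8 in total.
Nothing else is reachable above Kira; 8 in all.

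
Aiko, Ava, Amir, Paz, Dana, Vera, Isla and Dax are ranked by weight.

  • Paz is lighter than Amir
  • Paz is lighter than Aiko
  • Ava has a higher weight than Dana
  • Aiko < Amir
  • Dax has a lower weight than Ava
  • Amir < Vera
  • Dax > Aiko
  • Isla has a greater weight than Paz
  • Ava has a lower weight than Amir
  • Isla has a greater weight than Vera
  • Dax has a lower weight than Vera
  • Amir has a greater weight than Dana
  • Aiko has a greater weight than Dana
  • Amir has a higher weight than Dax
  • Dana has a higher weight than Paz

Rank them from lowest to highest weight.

Paz < Dana < Aiko < Dax < Ava < Amir < Vera < Isla

The consecutive links are each given: Paz < Dana; Dana < Aiko; Aiko < Dax; Dax < Ava; Ava < Amir; Amir < Vera; Vera < Isla.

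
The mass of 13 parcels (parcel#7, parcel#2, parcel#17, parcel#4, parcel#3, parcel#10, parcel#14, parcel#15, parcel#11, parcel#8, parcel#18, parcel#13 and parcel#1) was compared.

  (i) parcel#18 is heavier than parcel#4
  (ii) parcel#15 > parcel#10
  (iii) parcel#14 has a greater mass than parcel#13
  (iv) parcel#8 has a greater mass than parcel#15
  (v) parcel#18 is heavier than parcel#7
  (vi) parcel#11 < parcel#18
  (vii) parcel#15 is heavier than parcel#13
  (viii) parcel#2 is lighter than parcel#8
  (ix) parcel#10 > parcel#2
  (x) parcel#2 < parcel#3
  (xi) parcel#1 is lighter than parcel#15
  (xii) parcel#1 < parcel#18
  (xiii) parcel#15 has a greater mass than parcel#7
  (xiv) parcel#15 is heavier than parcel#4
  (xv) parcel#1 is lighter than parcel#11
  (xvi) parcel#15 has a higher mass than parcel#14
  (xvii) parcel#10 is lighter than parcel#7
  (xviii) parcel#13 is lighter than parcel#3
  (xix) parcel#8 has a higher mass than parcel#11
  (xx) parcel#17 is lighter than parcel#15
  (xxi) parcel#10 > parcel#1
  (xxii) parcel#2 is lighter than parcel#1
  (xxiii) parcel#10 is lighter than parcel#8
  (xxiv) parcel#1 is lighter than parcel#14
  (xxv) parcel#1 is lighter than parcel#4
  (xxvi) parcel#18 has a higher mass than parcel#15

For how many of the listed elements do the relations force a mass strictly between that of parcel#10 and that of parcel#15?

The relations place parcel#10 below parcel#15. An element lies strictly between them when it is forced above parcel#10 and also forced below parcel#15.
Above parcel#10: {parcel#7, parcel#18, parcel#8}. Below parcel#15: {parcel#17, parcel#2, parcel#1, parcel#7, parcel#13, parcel#4, parcel#14}.
Intersection: {parcel#7} — 1.

1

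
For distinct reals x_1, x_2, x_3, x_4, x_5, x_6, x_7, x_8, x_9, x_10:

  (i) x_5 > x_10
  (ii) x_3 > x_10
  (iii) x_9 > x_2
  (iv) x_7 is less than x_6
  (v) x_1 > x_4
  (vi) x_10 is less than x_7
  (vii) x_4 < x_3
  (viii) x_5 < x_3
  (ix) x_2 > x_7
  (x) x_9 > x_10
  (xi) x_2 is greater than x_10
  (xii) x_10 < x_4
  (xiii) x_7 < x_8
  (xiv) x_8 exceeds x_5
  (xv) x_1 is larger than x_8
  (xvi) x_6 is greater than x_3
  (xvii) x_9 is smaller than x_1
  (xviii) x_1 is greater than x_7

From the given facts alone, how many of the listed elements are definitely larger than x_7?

The elements the relations force above x_7 are x_2, x_9, x_6, x_8, x_1 — no chain reaches any other.
That is 5.

5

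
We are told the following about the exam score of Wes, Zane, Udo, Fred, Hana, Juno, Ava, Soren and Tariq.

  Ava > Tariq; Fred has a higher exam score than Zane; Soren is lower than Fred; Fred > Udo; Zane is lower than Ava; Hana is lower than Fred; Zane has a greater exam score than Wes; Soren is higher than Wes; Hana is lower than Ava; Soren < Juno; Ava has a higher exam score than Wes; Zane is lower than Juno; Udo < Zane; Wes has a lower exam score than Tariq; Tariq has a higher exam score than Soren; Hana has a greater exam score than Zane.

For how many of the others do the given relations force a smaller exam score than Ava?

Directly below Ava: Wes, Zane, Hana, Tariq.
One step further: Udo, Soren (6 so far).
No other element is forced below Ava by the given relations, so the count is 6.

6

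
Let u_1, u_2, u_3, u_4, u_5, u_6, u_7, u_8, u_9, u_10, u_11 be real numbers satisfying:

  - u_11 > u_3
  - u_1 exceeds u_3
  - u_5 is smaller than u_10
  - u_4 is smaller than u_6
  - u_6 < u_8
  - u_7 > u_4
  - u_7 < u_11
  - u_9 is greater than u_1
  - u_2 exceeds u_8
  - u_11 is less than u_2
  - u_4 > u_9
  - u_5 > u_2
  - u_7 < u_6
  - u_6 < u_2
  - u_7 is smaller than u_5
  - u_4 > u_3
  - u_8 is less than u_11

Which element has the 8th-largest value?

u_4

Chaining the given pairs: u_3 < u_1 < u_9 < u_4 < u_7 < u_6 < u_8 < u_11 < u_2 < u_5 < u_10.
Counting 8 from the largest end gives u_4.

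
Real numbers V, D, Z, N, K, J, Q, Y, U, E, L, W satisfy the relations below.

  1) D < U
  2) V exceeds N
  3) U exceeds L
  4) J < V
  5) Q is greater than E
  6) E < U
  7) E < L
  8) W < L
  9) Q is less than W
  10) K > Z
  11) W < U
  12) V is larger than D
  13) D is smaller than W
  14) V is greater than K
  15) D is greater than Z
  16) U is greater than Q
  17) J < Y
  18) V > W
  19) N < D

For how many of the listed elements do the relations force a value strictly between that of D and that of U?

The relations place D below U. An element lies strictly between them when it is forced above D and also forced below U.
Above D: {W, L, V}. Below U: {N, E, Q, Z, W, L}.
Intersection: {W, L} — 2.

2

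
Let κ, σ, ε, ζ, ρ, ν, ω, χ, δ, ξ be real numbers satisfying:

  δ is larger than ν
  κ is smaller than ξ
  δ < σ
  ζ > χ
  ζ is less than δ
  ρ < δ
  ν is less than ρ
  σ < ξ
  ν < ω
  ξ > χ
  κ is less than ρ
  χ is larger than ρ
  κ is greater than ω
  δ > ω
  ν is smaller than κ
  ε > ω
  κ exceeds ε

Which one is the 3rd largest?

δ

Chaining the given pairs: ν < ω < ε < κ < ρ < χ < ζ < δ < σ < ξ.
Counting 3 from the largest end gives δ.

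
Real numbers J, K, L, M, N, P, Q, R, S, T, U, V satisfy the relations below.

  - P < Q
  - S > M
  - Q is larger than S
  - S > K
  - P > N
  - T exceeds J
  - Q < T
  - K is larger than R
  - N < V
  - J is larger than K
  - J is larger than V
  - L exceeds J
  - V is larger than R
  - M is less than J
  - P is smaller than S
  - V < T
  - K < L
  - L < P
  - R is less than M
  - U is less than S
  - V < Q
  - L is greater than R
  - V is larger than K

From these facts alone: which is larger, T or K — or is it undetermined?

T

The relevant relations are K < V; V < J; J < L; L < P; P < Q; Q < T.
Together: K < V < J < L < P < Q < T.
So T is larger.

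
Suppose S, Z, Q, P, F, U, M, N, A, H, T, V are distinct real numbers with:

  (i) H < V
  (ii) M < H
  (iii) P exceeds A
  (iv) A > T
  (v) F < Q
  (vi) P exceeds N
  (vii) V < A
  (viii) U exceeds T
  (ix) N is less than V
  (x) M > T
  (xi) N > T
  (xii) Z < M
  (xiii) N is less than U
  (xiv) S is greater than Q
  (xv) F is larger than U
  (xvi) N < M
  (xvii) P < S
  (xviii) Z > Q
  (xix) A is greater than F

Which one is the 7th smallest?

M

Piecing the relations together gives one ordering: T < N < U < F < Q < Z < M < H < V < A < P < S.
The 7th smallest is M.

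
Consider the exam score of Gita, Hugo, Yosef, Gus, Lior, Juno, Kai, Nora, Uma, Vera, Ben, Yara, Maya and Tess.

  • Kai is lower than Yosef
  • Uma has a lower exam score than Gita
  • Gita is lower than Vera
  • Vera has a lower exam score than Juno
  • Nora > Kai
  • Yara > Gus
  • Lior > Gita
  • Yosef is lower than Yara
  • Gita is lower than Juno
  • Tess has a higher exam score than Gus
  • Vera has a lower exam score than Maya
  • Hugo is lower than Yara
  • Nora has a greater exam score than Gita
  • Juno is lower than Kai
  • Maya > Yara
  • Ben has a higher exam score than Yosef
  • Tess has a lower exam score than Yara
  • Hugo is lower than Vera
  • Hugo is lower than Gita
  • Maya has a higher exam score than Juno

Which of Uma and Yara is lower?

Uma

Chaining the given relations: Uma < Gita < Vera < Juno < Kai < Yosef < Yara.
So Uma < Yara; Uma is the lower of the two.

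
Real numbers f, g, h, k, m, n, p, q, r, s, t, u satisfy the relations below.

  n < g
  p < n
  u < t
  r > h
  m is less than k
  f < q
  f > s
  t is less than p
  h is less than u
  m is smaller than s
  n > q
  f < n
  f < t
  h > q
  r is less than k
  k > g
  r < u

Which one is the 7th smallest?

u

Piecing the relations together gives one ordering: m < s < f < q < h < r < u < t < p < n < g < k.
The 7th smallest is u.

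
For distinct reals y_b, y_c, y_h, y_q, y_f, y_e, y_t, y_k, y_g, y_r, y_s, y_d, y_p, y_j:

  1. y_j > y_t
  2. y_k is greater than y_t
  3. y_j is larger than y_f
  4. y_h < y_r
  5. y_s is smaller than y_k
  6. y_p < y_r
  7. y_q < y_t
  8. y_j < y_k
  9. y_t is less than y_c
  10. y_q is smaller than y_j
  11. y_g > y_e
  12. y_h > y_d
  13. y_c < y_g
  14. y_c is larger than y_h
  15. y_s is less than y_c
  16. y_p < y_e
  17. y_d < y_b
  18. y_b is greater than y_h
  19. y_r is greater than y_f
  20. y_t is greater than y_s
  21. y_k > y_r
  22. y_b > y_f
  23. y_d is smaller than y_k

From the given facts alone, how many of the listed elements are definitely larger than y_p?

Directly above y_p: y_r, y_e.
One step further: y_k, y_g (4 so far).
Nothing else is reachable above y_p; 4 in all.

4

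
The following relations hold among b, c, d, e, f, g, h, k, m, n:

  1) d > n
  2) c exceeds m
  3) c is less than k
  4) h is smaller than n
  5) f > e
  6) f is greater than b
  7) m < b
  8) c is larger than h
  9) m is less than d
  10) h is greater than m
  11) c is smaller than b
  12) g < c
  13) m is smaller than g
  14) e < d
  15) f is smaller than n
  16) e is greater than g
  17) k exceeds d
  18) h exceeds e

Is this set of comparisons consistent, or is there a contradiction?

The single ordering m < g < e < h < c < b < f < n < d < k satisfies every listed relation, so no contradiction arises.

consistent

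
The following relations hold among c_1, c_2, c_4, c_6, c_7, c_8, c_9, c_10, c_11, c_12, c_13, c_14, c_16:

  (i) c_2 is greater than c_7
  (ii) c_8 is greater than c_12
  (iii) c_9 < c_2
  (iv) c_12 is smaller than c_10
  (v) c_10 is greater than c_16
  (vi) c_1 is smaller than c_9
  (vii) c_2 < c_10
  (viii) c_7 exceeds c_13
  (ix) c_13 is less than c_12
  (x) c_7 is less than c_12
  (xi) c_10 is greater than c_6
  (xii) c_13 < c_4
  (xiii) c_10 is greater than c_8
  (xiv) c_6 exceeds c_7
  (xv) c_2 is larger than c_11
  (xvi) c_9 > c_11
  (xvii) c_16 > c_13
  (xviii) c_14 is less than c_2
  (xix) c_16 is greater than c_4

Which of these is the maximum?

Chaining downward from c_10: directly below it, c_12, c_2, c_16, c_6, c_8; then c_14, c_13, c_11, c_7, c_9, c_4; then c_1.
That covers every other element, and nothing is given above c_10, so c_10 is the maximum.

c_10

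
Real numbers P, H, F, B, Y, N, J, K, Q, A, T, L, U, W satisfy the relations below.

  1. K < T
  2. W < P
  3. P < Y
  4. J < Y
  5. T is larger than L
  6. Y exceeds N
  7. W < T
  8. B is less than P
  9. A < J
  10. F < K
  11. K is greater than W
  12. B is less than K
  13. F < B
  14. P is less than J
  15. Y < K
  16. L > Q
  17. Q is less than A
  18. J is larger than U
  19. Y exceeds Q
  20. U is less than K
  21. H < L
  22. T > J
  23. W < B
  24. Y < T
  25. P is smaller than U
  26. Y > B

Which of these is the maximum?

T

Chaining downward from T: directly below it, W, L, J, Y, K; then Q, F, H, B, P, N, A, U.
That covers every other element, and nothing is given above T, so T is the maximum.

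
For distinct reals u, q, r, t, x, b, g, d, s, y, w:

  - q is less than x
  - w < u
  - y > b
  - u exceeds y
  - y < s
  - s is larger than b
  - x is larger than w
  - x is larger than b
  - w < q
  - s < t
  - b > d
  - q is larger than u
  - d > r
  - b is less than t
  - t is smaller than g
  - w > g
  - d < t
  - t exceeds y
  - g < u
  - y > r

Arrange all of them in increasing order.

Each adjacent pair is fixed by a given relation: r < d; d < b; b < y; y < s; s < t; t < g; g < w; w < u; u < q; q < x. Chaining them end to end gives the full order.

r < d < b < y < s < t < g < w < u < q < x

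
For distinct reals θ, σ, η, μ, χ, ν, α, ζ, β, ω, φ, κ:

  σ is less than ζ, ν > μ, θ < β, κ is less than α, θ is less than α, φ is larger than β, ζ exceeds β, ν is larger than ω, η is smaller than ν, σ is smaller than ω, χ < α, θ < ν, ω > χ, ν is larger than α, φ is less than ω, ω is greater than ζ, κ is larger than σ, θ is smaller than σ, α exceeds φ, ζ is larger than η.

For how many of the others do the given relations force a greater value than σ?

5

Directly above σ: κ, ζ, ω.
One step further: α, ν (5 so far).
Nothing else is reachable above σ; 5 in all.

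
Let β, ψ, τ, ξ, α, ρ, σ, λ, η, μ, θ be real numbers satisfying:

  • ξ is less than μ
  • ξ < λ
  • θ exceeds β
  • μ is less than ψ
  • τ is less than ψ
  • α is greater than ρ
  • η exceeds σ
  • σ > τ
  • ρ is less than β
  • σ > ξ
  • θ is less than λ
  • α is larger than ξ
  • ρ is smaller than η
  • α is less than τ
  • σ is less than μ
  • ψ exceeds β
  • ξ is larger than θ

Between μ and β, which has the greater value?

Following the relations from β: β < θ < ξ < α < τ < σ < μ.
So β < μ; μ is the larger of the two.

μ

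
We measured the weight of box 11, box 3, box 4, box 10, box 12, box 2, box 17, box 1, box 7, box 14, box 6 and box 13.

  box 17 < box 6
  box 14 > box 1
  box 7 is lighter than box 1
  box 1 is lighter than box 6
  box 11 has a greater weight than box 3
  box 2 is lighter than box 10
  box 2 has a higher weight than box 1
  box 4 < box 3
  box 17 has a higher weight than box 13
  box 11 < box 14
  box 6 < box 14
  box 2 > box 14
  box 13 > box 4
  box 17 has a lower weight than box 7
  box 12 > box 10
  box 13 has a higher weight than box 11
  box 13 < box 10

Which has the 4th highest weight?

box 14

Piecing the relations together gives one ordering: box 4 < box 3 < box 11 < box 13 < box 17 < box 7 < box 1 < box 6 < box 14 < box 2 < box 10 < box 12.
The 4th largest is box 14.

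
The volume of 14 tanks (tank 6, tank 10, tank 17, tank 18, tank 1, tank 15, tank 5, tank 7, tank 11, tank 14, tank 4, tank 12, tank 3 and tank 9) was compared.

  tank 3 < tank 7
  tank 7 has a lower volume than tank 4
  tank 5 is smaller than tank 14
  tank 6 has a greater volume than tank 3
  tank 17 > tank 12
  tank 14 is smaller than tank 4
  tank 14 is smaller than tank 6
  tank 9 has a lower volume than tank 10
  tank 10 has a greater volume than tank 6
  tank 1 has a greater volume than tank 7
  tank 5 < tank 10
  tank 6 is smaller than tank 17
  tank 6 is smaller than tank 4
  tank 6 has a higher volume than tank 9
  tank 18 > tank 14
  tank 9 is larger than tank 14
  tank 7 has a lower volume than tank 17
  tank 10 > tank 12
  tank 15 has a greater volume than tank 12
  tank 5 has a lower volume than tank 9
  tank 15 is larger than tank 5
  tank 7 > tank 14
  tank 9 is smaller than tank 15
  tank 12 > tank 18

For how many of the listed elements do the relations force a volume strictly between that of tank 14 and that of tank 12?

Chaining upward from tank 14 reaches: tank 9, tank 6, tank 18, tank 7, tank 1, tank 15, tank 10, tank 17, tank 4.
Chaining downward from tank 12 reaches: tank 5, tank 18.
Strictly between tank 14 and tank 12 are those in both lists: tank 18 — 1 element.

1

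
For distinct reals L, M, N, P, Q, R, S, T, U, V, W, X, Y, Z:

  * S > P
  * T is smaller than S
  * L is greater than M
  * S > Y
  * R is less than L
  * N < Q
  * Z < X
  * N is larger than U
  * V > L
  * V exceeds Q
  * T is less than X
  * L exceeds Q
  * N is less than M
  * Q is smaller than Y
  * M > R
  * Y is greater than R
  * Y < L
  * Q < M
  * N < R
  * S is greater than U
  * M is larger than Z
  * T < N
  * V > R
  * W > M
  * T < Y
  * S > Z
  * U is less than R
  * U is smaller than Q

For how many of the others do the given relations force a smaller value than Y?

The elements the relations force below Y are T, U, N, R, Q — no chain reaches any other.
That is 5.

5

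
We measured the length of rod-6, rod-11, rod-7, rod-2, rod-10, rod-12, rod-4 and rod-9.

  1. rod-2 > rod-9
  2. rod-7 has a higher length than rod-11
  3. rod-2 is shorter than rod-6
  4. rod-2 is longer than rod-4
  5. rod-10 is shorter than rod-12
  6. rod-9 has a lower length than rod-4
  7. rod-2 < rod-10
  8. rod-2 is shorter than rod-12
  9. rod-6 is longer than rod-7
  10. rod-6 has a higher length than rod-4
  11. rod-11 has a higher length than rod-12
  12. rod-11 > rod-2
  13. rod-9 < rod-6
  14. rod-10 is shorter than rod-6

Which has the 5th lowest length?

rod-12

Chaining the given pairs: rod-9 < rod-4 < rod-2 < rod-10 < rod-12 < rod-11 < rod-7 < rod-6.
The 5th smallest is rod-12.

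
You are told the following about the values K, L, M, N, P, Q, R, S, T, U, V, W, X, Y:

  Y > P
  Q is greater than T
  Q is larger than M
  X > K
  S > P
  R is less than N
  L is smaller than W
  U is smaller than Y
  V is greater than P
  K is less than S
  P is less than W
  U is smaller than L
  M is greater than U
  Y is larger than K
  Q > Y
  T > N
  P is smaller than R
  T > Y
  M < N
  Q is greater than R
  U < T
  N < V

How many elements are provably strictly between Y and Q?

Chaining upward from Y reaches: T.
Chaining downward from Q reaches: U, M, P, K, R, N, T.
Strictly between Y and Q are those in both lists: T — 1 element.

1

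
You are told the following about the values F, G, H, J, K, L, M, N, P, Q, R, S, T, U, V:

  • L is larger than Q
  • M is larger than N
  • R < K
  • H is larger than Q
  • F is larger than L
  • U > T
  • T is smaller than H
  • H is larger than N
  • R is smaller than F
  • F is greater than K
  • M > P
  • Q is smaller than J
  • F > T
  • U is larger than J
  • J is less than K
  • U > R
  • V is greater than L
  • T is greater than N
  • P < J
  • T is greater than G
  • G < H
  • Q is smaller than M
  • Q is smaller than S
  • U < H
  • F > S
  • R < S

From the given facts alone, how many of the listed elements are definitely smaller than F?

The elements the relations force below F are P, Q, N, G, R, J, L, T, S, K — no chain reaches any other.
That is 10.

10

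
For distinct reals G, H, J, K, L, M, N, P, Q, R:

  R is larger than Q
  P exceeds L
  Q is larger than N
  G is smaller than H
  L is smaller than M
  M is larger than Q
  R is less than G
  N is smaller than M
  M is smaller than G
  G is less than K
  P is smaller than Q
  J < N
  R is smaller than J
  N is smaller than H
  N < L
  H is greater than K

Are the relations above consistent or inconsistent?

Chaining the given relations yields R < J < N < L < P < Q, so R < Q. But one relation states Q < R. These cannot both hold.

inconsistent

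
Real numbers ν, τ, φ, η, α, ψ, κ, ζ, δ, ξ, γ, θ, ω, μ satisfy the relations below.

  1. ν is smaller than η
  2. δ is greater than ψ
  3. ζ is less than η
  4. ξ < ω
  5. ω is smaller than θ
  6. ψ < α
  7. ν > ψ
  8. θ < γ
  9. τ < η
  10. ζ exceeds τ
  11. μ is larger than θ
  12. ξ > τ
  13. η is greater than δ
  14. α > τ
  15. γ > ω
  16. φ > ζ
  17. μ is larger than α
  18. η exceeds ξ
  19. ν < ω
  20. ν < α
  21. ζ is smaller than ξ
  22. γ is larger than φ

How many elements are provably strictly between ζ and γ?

4

Chaining upward from ζ reaches: ξ, ω, θ, η, φ, μ.
Chaining downward from γ reaches: τ, ψ, ν, ξ, ω, θ, φ.
Strictly between ζ and γ are those in both lists: ξ, ω, θ, φ — 4 elements.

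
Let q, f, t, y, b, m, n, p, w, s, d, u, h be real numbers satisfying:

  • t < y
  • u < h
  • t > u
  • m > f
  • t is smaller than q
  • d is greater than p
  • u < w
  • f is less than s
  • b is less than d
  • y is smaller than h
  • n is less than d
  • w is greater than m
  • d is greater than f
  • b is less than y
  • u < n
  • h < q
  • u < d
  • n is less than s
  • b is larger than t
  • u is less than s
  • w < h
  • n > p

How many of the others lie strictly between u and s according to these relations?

1

The relations place u below s. An element lies strictly between them when it is forced above u and also forced below s.
Above u: {n, t, b, w, d, y, h, q}. Below s: {p, f, n}.
Intersection: {n} — 1.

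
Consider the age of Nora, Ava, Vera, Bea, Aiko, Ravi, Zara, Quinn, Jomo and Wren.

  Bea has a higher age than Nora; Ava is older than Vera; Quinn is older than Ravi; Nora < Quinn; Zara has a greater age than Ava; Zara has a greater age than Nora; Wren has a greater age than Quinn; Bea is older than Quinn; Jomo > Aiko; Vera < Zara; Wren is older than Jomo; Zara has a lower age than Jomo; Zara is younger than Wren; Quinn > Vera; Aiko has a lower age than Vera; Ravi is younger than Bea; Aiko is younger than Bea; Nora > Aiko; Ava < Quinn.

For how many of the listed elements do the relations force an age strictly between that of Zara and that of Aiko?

3

The relations place Aiko below Zara. An element lies strictly between them when it is forced above Aiko and also forced below Zara.
Above Aiko: {Nora, Vera, Ava, Quinn, Jomo, Bea, Wren}. Below Zara: {Nora, Vera, Ava}.
Intersection: {Nora, Vera, Ava} — 3.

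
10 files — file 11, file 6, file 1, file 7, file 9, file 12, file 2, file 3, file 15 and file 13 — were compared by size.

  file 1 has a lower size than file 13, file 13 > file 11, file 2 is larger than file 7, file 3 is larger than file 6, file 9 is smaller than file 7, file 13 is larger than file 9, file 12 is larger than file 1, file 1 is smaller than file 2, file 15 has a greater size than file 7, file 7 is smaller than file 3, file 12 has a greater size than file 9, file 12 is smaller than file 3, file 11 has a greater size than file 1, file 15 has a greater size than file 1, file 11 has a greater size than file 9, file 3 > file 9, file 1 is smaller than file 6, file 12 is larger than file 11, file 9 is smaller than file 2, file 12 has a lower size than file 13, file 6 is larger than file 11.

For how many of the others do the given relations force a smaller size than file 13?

Directly below file 13: file 1, file 9, file 11, file 12.
Nothing else is reachable below file 13; 4 in all.

4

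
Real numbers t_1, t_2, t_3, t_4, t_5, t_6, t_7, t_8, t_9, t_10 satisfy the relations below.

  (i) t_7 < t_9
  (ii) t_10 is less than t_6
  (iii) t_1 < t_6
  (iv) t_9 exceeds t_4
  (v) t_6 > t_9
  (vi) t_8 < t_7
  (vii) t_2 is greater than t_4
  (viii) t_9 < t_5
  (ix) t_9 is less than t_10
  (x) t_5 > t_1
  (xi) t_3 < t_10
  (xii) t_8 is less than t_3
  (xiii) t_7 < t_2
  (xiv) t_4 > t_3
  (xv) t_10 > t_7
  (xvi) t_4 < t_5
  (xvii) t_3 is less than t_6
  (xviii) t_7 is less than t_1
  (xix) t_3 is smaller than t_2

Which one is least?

t_7 is not least since t_8 < t_7; t_3 is not least since t_8 < t_3; t_4 is not least since t_3 < t_4; t_1 is not least since t_7 < t_1; t_2 is not least since t_3 < t_2; t_9 is not least since t_7 < t_9; t_10 is not least since t_3 < t_10; t_5 is not least since t_9 < t_5; t_6 is not least since t_1 < t_6.
Only t_8 has nothing below it, so t_8 is the least.

t_8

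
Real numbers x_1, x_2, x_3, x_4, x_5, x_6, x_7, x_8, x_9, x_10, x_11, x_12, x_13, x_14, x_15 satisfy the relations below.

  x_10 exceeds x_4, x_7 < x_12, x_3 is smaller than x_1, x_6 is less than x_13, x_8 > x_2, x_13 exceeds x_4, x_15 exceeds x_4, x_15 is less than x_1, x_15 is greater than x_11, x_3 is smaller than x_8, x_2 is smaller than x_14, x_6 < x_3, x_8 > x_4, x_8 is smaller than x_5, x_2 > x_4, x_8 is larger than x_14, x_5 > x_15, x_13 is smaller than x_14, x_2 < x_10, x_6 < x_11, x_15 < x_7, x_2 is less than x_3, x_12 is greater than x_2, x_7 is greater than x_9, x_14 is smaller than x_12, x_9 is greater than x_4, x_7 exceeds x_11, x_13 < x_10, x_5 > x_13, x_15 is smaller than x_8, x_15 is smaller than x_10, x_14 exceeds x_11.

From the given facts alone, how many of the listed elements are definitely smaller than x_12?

The elements the relations force below x_12 are x_4, x_9, x_6, x_2, x_11, x_15, x_13, x_7, x_14 — no chain reaches any other.
That is 9.

9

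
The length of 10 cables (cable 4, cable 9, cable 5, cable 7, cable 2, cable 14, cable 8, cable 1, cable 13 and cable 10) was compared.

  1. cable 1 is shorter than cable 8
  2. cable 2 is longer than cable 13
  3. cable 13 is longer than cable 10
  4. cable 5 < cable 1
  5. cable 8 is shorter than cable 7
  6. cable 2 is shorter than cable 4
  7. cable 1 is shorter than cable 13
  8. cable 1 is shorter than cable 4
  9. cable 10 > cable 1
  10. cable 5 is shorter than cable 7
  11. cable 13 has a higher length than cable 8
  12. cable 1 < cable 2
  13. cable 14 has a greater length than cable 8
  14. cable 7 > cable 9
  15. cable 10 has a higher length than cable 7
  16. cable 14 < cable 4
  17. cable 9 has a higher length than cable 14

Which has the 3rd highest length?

Chaining the given pairs: cable 5 < cable 1 < cable 8 < cable 14 < cable 9 < cable 7 < cable 10 < cable 13 < cable 2 < cable 4.
Counting 3 from the largest end gives cable 13.

cable 13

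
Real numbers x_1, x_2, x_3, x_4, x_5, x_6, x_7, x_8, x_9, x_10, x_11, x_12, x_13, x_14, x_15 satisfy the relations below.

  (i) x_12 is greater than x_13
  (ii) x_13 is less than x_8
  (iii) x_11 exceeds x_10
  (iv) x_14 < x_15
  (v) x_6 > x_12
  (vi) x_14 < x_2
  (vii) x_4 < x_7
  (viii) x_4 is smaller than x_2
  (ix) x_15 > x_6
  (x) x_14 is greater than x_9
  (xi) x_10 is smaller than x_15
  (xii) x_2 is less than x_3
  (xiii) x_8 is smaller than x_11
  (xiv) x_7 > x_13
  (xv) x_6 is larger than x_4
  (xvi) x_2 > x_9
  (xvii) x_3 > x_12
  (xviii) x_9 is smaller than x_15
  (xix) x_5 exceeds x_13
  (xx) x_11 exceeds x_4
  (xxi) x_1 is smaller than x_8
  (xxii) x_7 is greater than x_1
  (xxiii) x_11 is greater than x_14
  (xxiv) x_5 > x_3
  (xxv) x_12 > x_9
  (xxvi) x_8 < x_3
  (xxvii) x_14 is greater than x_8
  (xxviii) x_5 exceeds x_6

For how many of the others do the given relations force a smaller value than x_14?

4

From x_14 the given relations immediately reach x_9, x_8.
From those, x_13, x_1 — 4 in total.
No other element is forced below x_14 by the given relations, so the count is 4.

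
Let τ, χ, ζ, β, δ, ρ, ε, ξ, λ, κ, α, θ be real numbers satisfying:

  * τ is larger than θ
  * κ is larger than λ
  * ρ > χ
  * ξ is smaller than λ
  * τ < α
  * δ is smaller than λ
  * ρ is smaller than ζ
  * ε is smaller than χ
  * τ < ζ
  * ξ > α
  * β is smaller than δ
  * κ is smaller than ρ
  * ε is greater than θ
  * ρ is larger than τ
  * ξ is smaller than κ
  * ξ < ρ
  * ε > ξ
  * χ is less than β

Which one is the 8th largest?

The consecutive relations fix a unique order: θ < τ < α < ξ < ε < χ < β < δ < λ < κ < ρ < ζ.
Counting 8 from the largest end gives ε.

ε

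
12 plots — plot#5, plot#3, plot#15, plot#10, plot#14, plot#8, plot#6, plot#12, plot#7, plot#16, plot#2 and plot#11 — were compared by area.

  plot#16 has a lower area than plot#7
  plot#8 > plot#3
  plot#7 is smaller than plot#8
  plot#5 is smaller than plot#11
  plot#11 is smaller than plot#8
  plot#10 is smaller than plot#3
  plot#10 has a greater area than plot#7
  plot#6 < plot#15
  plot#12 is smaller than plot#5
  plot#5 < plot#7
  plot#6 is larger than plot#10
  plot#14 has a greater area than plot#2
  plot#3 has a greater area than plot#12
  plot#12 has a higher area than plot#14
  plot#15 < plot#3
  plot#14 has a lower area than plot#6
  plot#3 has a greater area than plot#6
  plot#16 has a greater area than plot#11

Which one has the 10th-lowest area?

The consecutive relations fix a unique order: plot#2 < plot#14 < plot#12 < plot#5 < plot#11 < plot#16 < plot#7 < plot#10 < plot#6 < plot#15 < plot#3 < plot#8.
Counting 10 from the smallest end gives plot#15.

plot#15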